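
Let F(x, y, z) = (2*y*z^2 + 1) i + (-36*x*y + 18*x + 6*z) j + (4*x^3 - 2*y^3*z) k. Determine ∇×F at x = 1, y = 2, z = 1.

(∇×F)₁ = ∂F₃/∂y − ∂F₂/∂z = -6*y^2*z - 6
(∇×F)₂ = ∂F₁/∂z − ∂F₃/∂x = -12*x^2 + 4*y*z
(∇×F)₃ = ∂F₂/∂x − ∂F₁/∂y = -36*y - 2*z^2 + 18
∇×F = (-6*y^2*z - 6, -12*x^2 + 4*y*z, -36*y - 2*z^2 + 18)
At (1, 2, 1): (-30, -4, -56).

(-30, -4, -56)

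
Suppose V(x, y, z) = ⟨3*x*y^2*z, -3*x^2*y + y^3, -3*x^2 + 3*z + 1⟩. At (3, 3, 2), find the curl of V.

(∇×V)₁ = ∂V₃/∂y − ∂V₂/∂z = 0
(∇×V)₂ = ∂V₁/∂z − ∂V₃/∂x = 3*x*y^2 + 6*x
(∇×V)₃ = ∂V₂/∂x − ∂V₁/∂y = -6*x*y*z - 6*x*y
∇×V = (0, 3*x*y^2 + 6*x, -6*x*y*z - 6*x*y)
At (3, 3, 2): (0, 99, -162).

(0, 99, -162)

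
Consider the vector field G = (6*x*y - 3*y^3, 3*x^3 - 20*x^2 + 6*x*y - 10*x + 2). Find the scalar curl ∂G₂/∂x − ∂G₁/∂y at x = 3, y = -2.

∂G₂/∂x = 9*x^2 - 40*x + 6*y - 10
∂G₁/∂y = 6*x - 9*y^2
Scalar curl = 9*x^2 - 46*x + 9*y^2 + 6*y - 10
At (3, -2): -43.

-43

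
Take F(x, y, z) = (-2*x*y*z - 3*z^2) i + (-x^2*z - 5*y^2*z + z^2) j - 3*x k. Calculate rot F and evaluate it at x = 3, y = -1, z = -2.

(∇×F)₁ = ∂F₃/∂y − ∂F₂/∂z = x^2 + 5*y^2 - 2*z
(∇×F)₂ = ∂F₁/∂z − ∂F₃/∂x = -2*x*y - 6*z + 3
(∇×F)₃ = ∂F₂/∂x − ∂F₁/∂y = 0
∇×F = (x^2 + 5*y^2 - 2*z, -2*x*y - 6*z + 3, 0)
At (3, -1, -2): (18, 21, 0).

(18, 21, 0)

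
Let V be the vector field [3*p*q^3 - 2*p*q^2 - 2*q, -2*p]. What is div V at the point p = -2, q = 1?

∂V₁/∂p = 3*q^3 - 2*q^2
∂V₂/∂q = 0
∇·V = 3*q^3 - 2*q^2
At (-2, 1): 1.

1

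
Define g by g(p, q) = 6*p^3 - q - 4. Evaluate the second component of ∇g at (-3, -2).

-1

(∇g)_2 = ∂g/∂q = -1
At (-3, -2): -1.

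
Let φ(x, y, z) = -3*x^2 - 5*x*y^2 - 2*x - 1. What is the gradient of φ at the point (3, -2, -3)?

∂φ/∂x = -6*x - 5*y^2 - 2
∂φ/∂y = -10*x*y
∂φ/∂z = 0
∇φ = (-6*x - 5*y^2 - 2, -10*x*y, 0)
At (3, -2, -3): (-40, 60, 0).

(-40, 60, 0)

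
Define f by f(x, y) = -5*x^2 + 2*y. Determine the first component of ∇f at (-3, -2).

(∇f)_1 = ∂f/∂x = -10*x
At (-3, -2): 30.

30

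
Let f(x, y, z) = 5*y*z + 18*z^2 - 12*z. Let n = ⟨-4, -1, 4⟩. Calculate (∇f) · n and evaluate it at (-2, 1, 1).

111

∂f/∂x = 0
∂f/∂y = 5*z
∂f/∂z = 5*y + 36*z - 12
∇f at (-2, 1, 1) = (0, 5, 29)
∇f · n = (0)(-4) + (5)(-1) + (29)(4) = 111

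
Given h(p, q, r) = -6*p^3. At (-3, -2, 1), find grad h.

(-162, 0, 0)

∂h/∂p = -18*p^2
∂h/∂q = 0
∂h/∂r = 0
∇h = (-18*p^2, 0, 0)
At (-3, -2, 1): (-162, 0, 0).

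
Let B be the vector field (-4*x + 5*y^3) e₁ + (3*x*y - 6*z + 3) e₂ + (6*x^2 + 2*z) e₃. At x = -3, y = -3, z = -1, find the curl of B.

(∇×B)₁ = ∂B₃/∂y − ∂B₂/∂z = 6
(∇×B)₂ = ∂B₁/∂z − ∂B₃/∂x = -12*x
(∇×B)₃ = ∂B₂/∂x − ∂B₁/∂y = -15*y^2 + 3*y
∇×B = (6, -12*x, -15*y^2 + 3*y)
At (-3, -3, -1): (6, 36, -144).

(6, 36, -144)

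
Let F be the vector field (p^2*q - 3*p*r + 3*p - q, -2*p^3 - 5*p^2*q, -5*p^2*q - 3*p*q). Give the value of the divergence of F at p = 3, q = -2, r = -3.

∂F₁/∂p = 2*p*q - 3*r + 3
∂F₂/∂q = -5*p^2
∂F₃/∂r = 0
∇·F = -5*p^2 + 2*p*q - 3*r + 3
At (3, -2, -3): -45.

-45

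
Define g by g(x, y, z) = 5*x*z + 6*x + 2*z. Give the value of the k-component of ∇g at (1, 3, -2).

7

(∇g)_3 = ∂g/∂z = 5*x + 2
At (1, 3, -2): 7.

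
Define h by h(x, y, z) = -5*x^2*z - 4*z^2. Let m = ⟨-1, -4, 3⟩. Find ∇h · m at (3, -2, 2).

-123

∂h/∂x = -10*x*z
∂h/∂y = 0
∂h/∂z = -5*x^2 - 8*z
∇h at (3, -2, 2) = (-60, 0, -61)
∇h · m = (-60)(-1) + (0)(-4) + (-61)(3) = -123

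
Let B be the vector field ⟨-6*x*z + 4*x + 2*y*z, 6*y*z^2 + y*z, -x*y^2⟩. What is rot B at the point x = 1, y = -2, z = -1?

(∇×B)₁ = ∂B₃/∂y − ∂B₂/∂z = -2*x*y - 12*y*z - y
(∇×B)₂ = ∂B₁/∂z − ∂B₃/∂x = -6*x + y^2 + 2*y
(∇×B)₃ = ∂B₂/∂x − ∂B₁/∂y = -2*z
∇×B = (-2*x*y - 12*y*z - y, -6*x + y^2 + 2*y, -2*z)
At (1, -2, -1): (-18, -6, 2).

(-18, -6, 2)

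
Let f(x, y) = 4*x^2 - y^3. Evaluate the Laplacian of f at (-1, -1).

14

∂²f/∂x² = 8
∂²f/∂y² = -6*y
∇²f = -6*y + 8
At (-1, -1): 14.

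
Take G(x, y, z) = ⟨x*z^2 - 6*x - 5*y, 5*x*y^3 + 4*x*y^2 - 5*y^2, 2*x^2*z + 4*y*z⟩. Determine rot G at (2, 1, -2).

(∇×G)₁ = ∂G₃/∂y − ∂G₂/∂z = 4*z
(∇×G)₂ = ∂G₁/∂z − ∂G₃/∂x = -2*x*z
(∇×G)₃ = ∂G₂/∂x − ∂G₁/∂y = 5*y^3 + 4*y^2 + 5
∇×G = (4*z, -2*x*z, 5*y^3 + 4*y^2 + 5)
At (2, 1, -2): (-8, 8, 14).

(-8, 8, 14)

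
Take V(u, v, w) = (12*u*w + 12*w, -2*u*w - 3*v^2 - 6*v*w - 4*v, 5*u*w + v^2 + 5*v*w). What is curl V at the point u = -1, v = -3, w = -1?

(-31, 5, 2)

(∇×V)₁ = ∂V₃/∂v − ∂V₂/∂w = 2*u + 8*v + 5*w
(∇×V)₂ = ∂V₁/∂w − ∂V₃/∂u = 12*u - 5*w + 12
(∇×V)₃ = ∂V₂/∂u − ∂V₁/∂v = -2*w
∇×V = (2*u + 8*v + 5*w, 12*u - 5*w + 12, -2*w)
At (-1, -3, -1): (-31, 5, 2).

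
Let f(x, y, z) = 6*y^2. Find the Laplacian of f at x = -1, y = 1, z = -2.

∂²f/∂x² = 0
∂²f/∂y² = 12
∂²f/∂z² = 0
∇²f = 12
At (-1, 1, -2): 12.

12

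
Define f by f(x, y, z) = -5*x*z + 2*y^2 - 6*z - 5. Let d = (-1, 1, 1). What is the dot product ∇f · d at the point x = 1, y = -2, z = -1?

∂f/∂x = -5*z
∂f/∂y = 4*y
∂f/∂z = -5*x - 6
∇f at (1, -2, -1) = (5, -8, -11)
∇f · d = (5)(-1) + (-8)(1) + (-11)(1) = -24

-24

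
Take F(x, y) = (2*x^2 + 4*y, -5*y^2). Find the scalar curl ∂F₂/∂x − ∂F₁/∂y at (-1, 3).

∂F₂/∂x = 0
∂F₁/∂y = 4
Scalar curl = -4
At (-1, 3): -4.

-4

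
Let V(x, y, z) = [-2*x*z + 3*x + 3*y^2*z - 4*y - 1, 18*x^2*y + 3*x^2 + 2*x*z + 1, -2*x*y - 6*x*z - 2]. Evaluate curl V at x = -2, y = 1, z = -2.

(8, -3, -72)

(∇×V)₁ = ∂V₃/∂y − ∂V₂/∂z = -4*x
(∇×V)₂ = ∂V₁/∂z − ∂V₃/∂x = -2*x + 3*y^2 + 2*y + 6*z
(∇×V)₃ = ∂V₂/∂x − ∂V₁/∂y = 36*x*y + 6*x - 6*y*z + 2*z + 4
∇×V = (-4*x, -2*x + 3*y^2 + 2*y + 6*z, 36*x*y + 6*x - 6*y*z + 2*z + 4)
At (-2, 1, -2): (8, -3, -72).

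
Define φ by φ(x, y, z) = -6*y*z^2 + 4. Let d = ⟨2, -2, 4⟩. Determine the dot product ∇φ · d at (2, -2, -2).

∂φ/∂x = 0
∂φ/∂y = -6*z^2
∂φ/∂z = -12*y*z
∇φ at (2, -2, -2) = (0, -24, -48)
∇φ · d = (0)(2) + (-24)(-2) + (-48)(4) = -144

-144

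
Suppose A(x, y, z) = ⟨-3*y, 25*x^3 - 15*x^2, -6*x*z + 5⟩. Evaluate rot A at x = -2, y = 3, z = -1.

(∇×A)₁ = ∂A₃/∂y − ∂A₂/∂z = 0
(∇×A)₂ = ∂A₁/∂z − ∂A₃/∂x = 6*z
(∇×A)₃ = ∂A₂/∂x − ∂A₁/∂y = 75*x^2 - 30*x + 3
∇×A = (0, 6*z, 75*x^2 - 30*x + 3)
At (-2, 3, -1): (0, -6, 363).

(0, -6, 363)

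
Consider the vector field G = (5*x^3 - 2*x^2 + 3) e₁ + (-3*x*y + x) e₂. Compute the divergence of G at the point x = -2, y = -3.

74

∂G₁/∂x = 15*x^2 - 4*x
∂G₂/∂y = -3*x
∇·G = 15*x^2 - 7*x
At (-2, -3): 74.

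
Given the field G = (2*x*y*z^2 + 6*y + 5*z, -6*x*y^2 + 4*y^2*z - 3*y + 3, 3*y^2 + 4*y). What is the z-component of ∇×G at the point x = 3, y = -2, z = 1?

(∇×G)_3 = ∂G₂/∂x − ∂G₁/∂y
= -6*y^2 − (2*x*z^2 + 6)
= -2*x*z^2 - 6*y^2 - 6
At (3, -2, 1): -36.

-36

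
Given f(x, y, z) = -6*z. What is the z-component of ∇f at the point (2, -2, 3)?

(∇f)_3 = ∂f/∂z = -6
At (2, -2, 3): -6.

-6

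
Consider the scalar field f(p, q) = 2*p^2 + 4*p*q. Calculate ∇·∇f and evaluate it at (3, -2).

4

∂²f/∂p² = 4
∂²f/∂q² = 0
∇²f = 4
At (3, -2): 4.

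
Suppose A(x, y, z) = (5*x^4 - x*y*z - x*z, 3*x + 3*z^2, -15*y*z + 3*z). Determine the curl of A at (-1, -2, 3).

(∇×A)₁ = ∂A₃/∂y − ∂A₂/∂z = -21*z
(∇×A)₂ = ∂A₁/∂z − ∂A₃/∂x = -x*y - x
(∇×A)₃ = ∂A₂/∂x − ∂A₁/∂y = x*z + 3
∇×A = (-21*z, -x*y - x, x*z + 3)
At (-1, -2, 3): (-63, -1, 0).

(-63, -1, 0)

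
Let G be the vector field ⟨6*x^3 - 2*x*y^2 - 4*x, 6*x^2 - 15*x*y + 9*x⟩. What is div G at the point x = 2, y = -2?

∂G₁/∂x = 18*x^2 - 2*y^2 - 4
∂G₂/∂y = -15*x
∇·G = 18*x^2 - 15*x - 2*y^2 - 4
At (2, -2): 30.

30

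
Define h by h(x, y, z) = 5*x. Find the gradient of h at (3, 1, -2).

(5, 0, 0)

∂h/∂x = 5
∂h/∂y = 0
∂h/∂z = 0
∇h = (5, 0, 0)
At (3, 1, -2): (5, 0, 0).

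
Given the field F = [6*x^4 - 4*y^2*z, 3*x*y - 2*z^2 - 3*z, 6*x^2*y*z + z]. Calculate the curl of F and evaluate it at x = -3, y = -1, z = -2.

(-113, 68, 13)

(∇×F)₁ = ∂F₃/∂y − ∂F₂/∂z = 6*x^2*z + 4*z + 3
(∇×F)₂ = ∂F₁/∂z − ∂F₃/∂x = -12*x*y*z - 4*y^2
(∇×F)₃ = ∂F₂/∂x − ∂F₁/∂y = 8*y*z + 3*y
∇×F = (6*x^2*z + 4*z + 3, -12*x*y*z - 4*y^2, 8*y*z + 3*y)
At (-3, -1, -2): (-113, 68, 13).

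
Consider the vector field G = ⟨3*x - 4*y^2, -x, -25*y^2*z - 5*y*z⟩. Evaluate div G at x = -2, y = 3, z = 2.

∂G₁/∂x = 3
∂G₂/∂y = 0
∂G₃/∂z = -25*y^2 - 5*y
∇·G = -25*y^2 - 5*y + 3
At (-2, 3, 2): -237.

-237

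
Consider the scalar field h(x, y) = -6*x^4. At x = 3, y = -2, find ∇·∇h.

∂²h/∂x² = -72*x^2
∂²h/∂y² = 0
∇²h = -72*x^2
At (3, -2): -648.

-648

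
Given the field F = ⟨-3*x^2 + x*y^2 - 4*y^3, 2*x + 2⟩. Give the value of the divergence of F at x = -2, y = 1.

∂F₁/∂x = -6*x + y^2
∂F₂/∂y = 0
∇·F = -6*x + y^2
At (-2, 1): 13.

13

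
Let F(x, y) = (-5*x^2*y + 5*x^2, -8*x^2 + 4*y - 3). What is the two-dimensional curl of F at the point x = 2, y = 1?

-12

∂F₂/∂x = -16*x
∂F₁/∂y = -5*x^2
Scalar curl = 5*x^2 - 16*x
At (2, 1): -12.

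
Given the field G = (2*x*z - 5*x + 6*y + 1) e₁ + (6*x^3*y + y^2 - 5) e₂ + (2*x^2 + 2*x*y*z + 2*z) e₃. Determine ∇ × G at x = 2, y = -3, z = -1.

(-4, -10, -222)

(∇×G)₁ = ∂G₃/∂y − ∂G₂/∂z = 2*x*z
(∇×G)₂ = ∂G₁/∂z − ∂G₃/∂x = -2*x - 2*y*z
(∇×G)₃ = ∂G₂/∂x − ∂G₁/∂y = 18*x^2*y - 6
∇×G = (2*x*z, -2*x - 2*y*z, 18*x^2*y - 6)
At (2, -3, -1): (-4, -10, -222).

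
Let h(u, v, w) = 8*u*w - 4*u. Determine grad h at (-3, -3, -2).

(-20, 0, -24)

∂h/∂u = 8*w - 4
∂h/∂v = 0
∂h/∂w = 8*u
∇h = (8*w - 4, 0, 8*u)
At (-3, -3, -2): (-20, 0, -24).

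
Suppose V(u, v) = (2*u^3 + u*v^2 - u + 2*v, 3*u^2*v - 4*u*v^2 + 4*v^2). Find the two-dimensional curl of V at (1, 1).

∂V₂/∂u = 6*u*v - 4*v^2
∂V₁/∂v = 2*u*v + 2
Scalar curl = 4*u*v - 4*v^2 - 2
At (1, 1): -2.

-2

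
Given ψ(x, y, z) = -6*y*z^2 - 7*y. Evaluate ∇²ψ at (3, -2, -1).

24

∂²ψ/∂x² = 0
∂²ψ/∂y² = 0
∂²ψ/∂z² = -12*y
∇²ψ = -12*y
At (3, -2, -1): 24.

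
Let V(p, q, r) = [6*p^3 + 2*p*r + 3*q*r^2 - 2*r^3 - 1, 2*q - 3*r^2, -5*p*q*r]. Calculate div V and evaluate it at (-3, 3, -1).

207

∂V₁/∂p = 18*p^2 + 2*r
∂V₂/∂q = 2
∂V₃/∂r = -5*p*q
∇·V = 18*p^2 - 5*p*q + 2*r + 2
At (-3, 3, -1): 207.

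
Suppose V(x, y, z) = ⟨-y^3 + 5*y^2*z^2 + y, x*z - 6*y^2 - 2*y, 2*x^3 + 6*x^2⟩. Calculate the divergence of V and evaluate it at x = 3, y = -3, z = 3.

34

∂V₁/∂x = 0
∂V₂/∂y = -12*y - 2
∂V₃/∂z = 0
∇·V = -12*y - 2
At (3, -3, 3): 34.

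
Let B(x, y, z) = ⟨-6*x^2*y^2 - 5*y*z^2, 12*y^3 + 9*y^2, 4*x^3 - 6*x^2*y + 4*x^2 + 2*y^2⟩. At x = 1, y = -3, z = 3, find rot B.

(∇×B)₁ = ∂B₃/∂y − ∂B₂/∂z = -6*x^2 + 4*y
(∇×B)₂ = ∂B₁/∂z − ∂B₃/∂x = -12*x^2 + 12*x*y - 8*x - 10*y*z
(∇×B)₃ = ∂B₂/∂x − ∂B₁/∂y = 12*x^2*y + 5*z^2
∇×B = (-6*x^2 + 4*y, -12*x^2 + 12*x*y - 8*x - 10*y*z, 12*x^2*y + 5*z^2)
At (1, -3, 3): (-18, 34, 9).

(-18, 34, 9)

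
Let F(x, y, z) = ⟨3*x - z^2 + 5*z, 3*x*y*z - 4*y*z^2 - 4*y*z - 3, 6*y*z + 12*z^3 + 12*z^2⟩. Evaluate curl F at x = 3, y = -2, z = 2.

(∇×F)₁ = ∂F₃/∂y − ∂F₂/∂z = -3*x*y + 8*y*z + 4*y + 6*z
(∇×F)₂ = ∂F₁/∂z − ∂F₃/∂x = -2*z + 5
(∇×F)₃ = ∂F₂/∂x − ∂F₁/∂y = 3*y*z
∇×F = (-3*x*y + 8*y*z + 4*y + 6*z, -2*z + 5, 3*y*z)
At (3, -2, 2): (-10, 1, -12).

(-10, 1, -12)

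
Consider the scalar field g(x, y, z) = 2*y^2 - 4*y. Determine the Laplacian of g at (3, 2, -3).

4

∂²g/∂x² = 0
∂²g/∂y² = 4
∂²g/∂z² = 0
∇²g = 4
At (3, 2, -3): 4.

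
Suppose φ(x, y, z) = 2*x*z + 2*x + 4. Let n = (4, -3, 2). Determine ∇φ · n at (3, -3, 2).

∂φ/∂x = 2*z + 2
∂φ/∂y = 0
∂φ/∂z = 2*x
∇φ at (3, -3, 2) = (6, 0, 6)
∇φ · n = (6)(4) + (0)(-3) + (6)(2) = 36

36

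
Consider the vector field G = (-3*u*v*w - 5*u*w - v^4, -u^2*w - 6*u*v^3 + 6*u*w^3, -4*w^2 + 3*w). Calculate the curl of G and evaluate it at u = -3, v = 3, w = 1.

(∇×G)₁ = ∂G₃/∂v − ∂G₂/∂w = u^2 - 18*u*w^2
(∇×G)₂ = ∂G₁/∂w − ∂G₃/∂u = -3*u*v - 5*u
(∇×G)₃ = ∂G₂/∂u − ∂G₁/∂v = u*w - 2*v^3 + 6*w^3
∇×G = (u^2 - 18*u*w^2, -3*u*v - 5*u, u*w - 2*v^3 + 6*w^3)
At (-3, 3, 1): (63, 42, -51).

(63, 42, -51)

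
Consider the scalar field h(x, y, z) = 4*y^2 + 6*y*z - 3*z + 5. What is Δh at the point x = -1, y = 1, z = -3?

8

∂²h/∂x² = 0
∂²h/∂y² = 8
∂²h/∂z² = 0
∇²h = 8
At (-1, 1, -3): 8.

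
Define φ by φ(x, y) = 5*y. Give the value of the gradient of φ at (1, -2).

∂φ/∂x = 0
∂φ/∂y = 5
∇φ = (0, 5)
At (1, -2): (0, 5).

(0, 5)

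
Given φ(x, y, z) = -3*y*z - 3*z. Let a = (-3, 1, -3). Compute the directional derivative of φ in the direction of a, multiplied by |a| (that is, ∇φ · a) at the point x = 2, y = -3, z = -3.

∂φ/∂x = 0
∂φ/∂y = -3*z
∂φ/∂z = -3*y - 3
∇φ at (2, -3, -3) = (0, 9, 6)
∇φ · a = (0)(-3) + (9)(1) + (6)(-3) = -9

-9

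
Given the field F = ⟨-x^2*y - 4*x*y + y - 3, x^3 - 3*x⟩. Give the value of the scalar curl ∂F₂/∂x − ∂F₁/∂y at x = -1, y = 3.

-4

∂F₂/∂x = 3*x^2 - 3
∂F₁/∂y = -x^2 - 4*x + 1
Scalar curl = 4*x^2 + 4*x - 4
At (-1, 3): -4.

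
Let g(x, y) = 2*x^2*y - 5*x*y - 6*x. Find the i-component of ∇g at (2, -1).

(∇g)_1 = ∂g/∂x = 4*x*y - 5*y - 6
At (2, -1): -9.

-9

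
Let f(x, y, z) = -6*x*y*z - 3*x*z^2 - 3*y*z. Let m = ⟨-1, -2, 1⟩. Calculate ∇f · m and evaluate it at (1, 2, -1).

∂f/∂x = -6*y*z - 3*z^2
∂f/∂y = -6*x*z - 3*z
∂f/∂z = -6*x*y - 6*x*z - 3*y
∇f at (1, 2, -1) = (9, 9, -12)
∇f · m = (9)(-1) + (9)(-2) + (-12)(1) = -39

-39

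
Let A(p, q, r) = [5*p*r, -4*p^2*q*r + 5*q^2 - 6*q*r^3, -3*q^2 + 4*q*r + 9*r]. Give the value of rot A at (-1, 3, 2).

(∇×A)₁ = ∂A₃/∂q − ∂A₂/∂r = 4*p^2*q + 18*q*r^2 - 6*q + 4*r
(∇×A)₂ = ∂A₁/∂r − ∂A₃/∂p = 5*p
(∇×A)₃ = ∂A₂/∂p − ∂A₁/∂q = -8*p*q*r
∇×A = (4*p^2*q + 18*q*r^2 - 6*q + 4*r, 5*p, -8*p*q*r)
At (-1, 3, 2): (218, -5, 48).

(218, -5, 48)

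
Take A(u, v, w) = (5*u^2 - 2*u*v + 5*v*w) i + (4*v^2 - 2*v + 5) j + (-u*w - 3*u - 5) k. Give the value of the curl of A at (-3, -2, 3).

(0, -4, -21)

(∇×A)₁ = ∂A₃/∂v − ∂A₂/∂w = 0
(∇×A)₂ = ∂A₁/∂w − ∂A₃/∂u = 5*v + w + 3
(∇×A)₃ = ∂A₂/∂u − ∂A₁/∂v = 2*u - 5*w
∇×A = (0, 5*v + w + 3, 2*u - 5*w)
At (-3, -2, 3): (0, -4, -21).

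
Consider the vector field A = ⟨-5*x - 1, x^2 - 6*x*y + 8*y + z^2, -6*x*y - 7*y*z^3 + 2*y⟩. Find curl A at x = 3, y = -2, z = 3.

(-211, -12, 18)

(∇×A)₁ = ∂A₃/∂y − ∂A₂/∂z = -6*x - 7*z^3 - 2*z + 2
(∇×A)₂ = ∂A₁/∂z − ∂A₃/∂x = 6*y
(∇×A)₃ = ∂A₂/∂x − ∂A₁/∂y = 2*x - 6*y
∇×A = (-6*x - 7*z^3 - 2*z + 2, 6*y, 2*x - 6*y)
At (3, -2, 3): (-211, -12, 18).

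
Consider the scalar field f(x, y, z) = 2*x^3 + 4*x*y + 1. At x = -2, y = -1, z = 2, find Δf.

-24

∂²f/∂x² = 12*x
∂²f/∂y² = 0
∂²f/∂z² = 0
∇²f = 12*x
At (-2, -1, 2): -24.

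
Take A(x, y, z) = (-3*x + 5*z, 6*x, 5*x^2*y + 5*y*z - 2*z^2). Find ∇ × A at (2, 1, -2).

(10, -15, 6)

(∇×A)₁ = ∂A₃/∂y − ∂A₂/∂z = 5*x^2 + 5*z
(∇×A)₂ = ∂A₁/∂z − ∂A₃/∂x = -10*x*y + 5
(∇×A)₃ = ∂A₂/∂x − ∂A₁/∂y = 6
∇×A = (5*x^2 + 5*z, -10*x*y + 5, 6)
At (2, 1, -2): (10, -15, 6).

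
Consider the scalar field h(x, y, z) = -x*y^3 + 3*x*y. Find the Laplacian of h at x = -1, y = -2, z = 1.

∂²h/∂x² = 0
∂²h/∂y² = -6*x*y
∂²h/∂z² = 0
∇²h = -6*x*y
At (-1, -2, 1): -12.

-12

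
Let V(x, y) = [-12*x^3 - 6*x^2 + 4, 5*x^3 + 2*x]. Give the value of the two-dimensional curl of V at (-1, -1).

∂V₂/∂x = 15*x^2 + 2
∂V₁/∂y = 0
Scalar curl = 15*x^2 + 2
At (-1, -1): 17.

17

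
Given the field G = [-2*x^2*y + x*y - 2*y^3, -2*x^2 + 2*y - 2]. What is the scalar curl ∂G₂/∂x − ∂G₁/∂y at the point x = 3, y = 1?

9

∂G₂/∂x = -4*x
∂G₁/∂y = -2*x^2 + x - 6*y^2
Scalar curl = 2*x^2 - 5*x + 6*y^2
At (3, 1): 9.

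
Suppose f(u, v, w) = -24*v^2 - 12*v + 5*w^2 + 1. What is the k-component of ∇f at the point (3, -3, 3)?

30

(∇f)_3 = ∂f/∂w = 10*w
At (3, -3, 3): 30.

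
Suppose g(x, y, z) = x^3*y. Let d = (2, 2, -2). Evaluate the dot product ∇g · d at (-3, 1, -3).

0

∂g/∂x = 3*x^2*y
∂g/∂y = x^3
∂g/∂z = 0
∇g at (-3, 1, -3) = (27, -27, 0)
∇g · d = (27)(2) + (-27)(2) + (0)(-2) = 0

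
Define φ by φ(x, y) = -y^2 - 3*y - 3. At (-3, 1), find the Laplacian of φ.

∂²φ/∂x² = 0
∂²φ/∂y² = -2
∇²φ = -2
At (-3, 1): -2.

-2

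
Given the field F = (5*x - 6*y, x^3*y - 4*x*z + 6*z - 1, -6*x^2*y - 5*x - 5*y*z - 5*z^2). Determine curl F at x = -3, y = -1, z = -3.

(-57, 41, -9)

(∇×F)₁ = ∂F₃/∂y − ∂F₂/∂z = -6*x^2 + 4*x - 5*z - 6
(∇×F)₂ = ∂F₁/∂z − ∂F₃/∂x = 12*x*y + 5
(∇×F)₃ = ∂F₂/∂x − ∂F₁/∂y = 3*x^2*y - 4*z + 6
∇×F = (-6*x^2 + 4*x - 5*z - 6, 12*x*y + 5, 3*x^2*y - 4*z + 6)
At (-3, -1, -3): (-57, 41, -9).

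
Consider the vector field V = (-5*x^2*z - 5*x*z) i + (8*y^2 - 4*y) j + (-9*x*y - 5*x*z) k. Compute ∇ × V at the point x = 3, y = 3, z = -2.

(-27, -43, 0)

(∇×V)₁ = ∂V₃/∂y − ∂V₂/∂z = -9*x
(∇×V)₂ = ∂V₁/∂z − ∂V₃/∂x = -5*x^2 - 5*x + 9*y + 5*z
(∇×V)₃ = ∂V₂/∂x − ∂V₁/∂y = 0
∇×V = (-9*x, -5*x^2 - 5*x + 9*y + 5*z, 0)
At (3, 3, -2): (-27, -43, 0).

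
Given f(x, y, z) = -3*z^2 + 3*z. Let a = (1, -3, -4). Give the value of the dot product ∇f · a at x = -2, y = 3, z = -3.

-84

∂f/∂x = 0
∂f/∂y = 0
∂f/∂z = -6*z + 3
∇f at (-2, 3, -3) = (0, 0, 21)
∇f · a = (0)(1) + (0)(-3) + (21)(-4) = -84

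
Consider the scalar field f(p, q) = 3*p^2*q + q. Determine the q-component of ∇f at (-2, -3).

(∇f)_2 = ∂f/∂q = 3*p^2 + 1
At (-2, -3): 13.

13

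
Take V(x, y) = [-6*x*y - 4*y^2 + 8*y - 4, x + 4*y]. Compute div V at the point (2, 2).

-8

∂V₁/∂x = -6*y
∂V₂/∂y = 4
∇·V = -6*y + 4
At (2, 2): -8.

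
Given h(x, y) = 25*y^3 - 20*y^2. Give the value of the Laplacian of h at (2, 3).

∂²h/∂x² = 0
∂²h/∂y² = 10*(15*y - 4)
∇²h = 150*y - 40
At (2, 3): 410.

410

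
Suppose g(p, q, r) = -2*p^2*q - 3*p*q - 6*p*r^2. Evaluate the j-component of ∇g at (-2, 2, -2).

-2

(∇g)_2 = ∂g/∂q = -2*p^2 - 3*p
At (-2, 2, -2): -2.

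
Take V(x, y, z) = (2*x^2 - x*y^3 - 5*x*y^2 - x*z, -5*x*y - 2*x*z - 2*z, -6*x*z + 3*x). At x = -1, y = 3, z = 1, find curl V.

(∇×V)₁ = ∂V₃/∂y − ∂V₂/∂z = 2*x + 2
(∇×V)₂ = ∂V₁/∂z − ∂V₃/∂x = -x + 6*z - 3
(∇×V)₃ = ∂V₂/∂x − ∂V₁/∂y = 3*x*y^2 + 10*x*y - 5*y - 2*z
∇×V = (2*x + 2, -x + 6*z - 3, 3*x*y^2 + 10*x*y - 5*y - 2*z)
At (-1, 3, 1): (0, 4, -74).

(0, 4, -74)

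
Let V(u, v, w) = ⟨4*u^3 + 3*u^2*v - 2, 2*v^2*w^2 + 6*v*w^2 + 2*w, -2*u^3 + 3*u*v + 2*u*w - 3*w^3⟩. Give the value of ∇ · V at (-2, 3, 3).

∂V₁/∂u = 12*u^2 + 6*u*v
∂V₂/∂v = 4*v*w^2 + 6*w^2
∂V₃/∂w = 2*u - 9*w^2
∇·V = 12*u^2 + 6*u*v + 2*u + 4*v*w^2 - 3*w^2
At (-2, 3, 3): 89.

89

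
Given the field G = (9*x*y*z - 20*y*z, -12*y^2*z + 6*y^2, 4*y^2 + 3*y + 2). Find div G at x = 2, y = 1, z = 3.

∂G₁/∂x = 9*y*z
∂G₂/∂y = -24*y*z + 12*y
∂G₃/∂z = 0
∇·G = -15*y*z + 12*y
At (2, 1, 3): -33.

-33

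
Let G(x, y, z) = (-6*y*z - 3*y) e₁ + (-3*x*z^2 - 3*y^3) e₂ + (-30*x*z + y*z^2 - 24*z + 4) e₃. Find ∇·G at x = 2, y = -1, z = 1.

-95

∂G₁/∂x = 0
∂G₂/∂y = -9*y^2
∂G₃/∂z = -30*x + 2*y*z - 24
∇·G = -30*x - 9*y^2 + 2*y*z - 24
At (2, -1, 1): -95.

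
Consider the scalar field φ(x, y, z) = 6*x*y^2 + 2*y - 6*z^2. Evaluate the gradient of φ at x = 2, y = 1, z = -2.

∂φ/∂x = 6*y^2
∂φ/∂y = 12*x*y + 2
∂φ/∂z = -12*z
∇φ = (6*y^2, 12*x*y + 2, -12*z)
At (2, 1, -2): (6, 26, 24).

(6, 26, 24)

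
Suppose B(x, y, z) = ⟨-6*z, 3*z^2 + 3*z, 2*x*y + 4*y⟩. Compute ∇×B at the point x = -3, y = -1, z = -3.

(13, -4, 0)

(∇×B)₁ = ∂B₃/∂y − ∂B₂/∂z = 2*x - 6*z + 1
(∇×B)₂ = ∂B₁/∂z − ∂B₃/∂x = -2*y - 6
(∇×B)₃ = ∂B₂/∂x − ∂B₁/∂y = 0
∇×B = (2*x - 6*z + 1, -2*y - 6, 0)
At (-3, -1, -3): (13, -4, 0).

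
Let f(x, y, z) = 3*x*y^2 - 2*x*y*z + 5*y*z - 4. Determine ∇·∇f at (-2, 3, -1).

∂²f/∂x² = 0
∂²f/∂y² = 6*x
∂²f/∂z² = 0
∇²f = 6*x
At (-2, 3, -1): -12.

-12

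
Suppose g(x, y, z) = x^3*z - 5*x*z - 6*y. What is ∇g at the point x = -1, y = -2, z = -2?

∂g/∂x = 3*x^2*z - 5*z
∂g/∂y = -6
∂g/∂z = x^3 - 5*x
∇g = (3*x^2*z - 5*z, -6, x^3 - 5*x)
At (-1, -2, -2): (4, -6, 4).

(4, -6, 4)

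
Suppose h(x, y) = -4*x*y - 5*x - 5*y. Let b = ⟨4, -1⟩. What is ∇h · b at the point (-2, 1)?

-39

∂h/∂x = -4*y - 5
∂h/∂y = -4*x - 5
∇h at (-2, 1) = (-9, 3)
∇h · b = (-9)(4) + (3)(-1) = -39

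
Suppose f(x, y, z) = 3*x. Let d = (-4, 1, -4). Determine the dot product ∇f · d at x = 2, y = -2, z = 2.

-12

∂f/∂x = 3
∂f/∂y = 0
∂f/∂z = 0
∇f at (2, -2, 2) = (3, 0, 0)
∇f · d = (3)(-4) + (0)(1) + (0)(-4) = -12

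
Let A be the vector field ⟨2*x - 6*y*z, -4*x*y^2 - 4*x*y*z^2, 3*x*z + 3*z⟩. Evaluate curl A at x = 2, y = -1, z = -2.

(32, 12, 0)

(∇×A)₁ = ∂A₃/∂y − ∂A₂/∂z = 8*x*y*z
(∇×A)₂ = ∂A₁/∂z − ∂A₃/∂x = -6*y - 3*z
(∇×A)₃ = ∂A₂/∂x − ∂A₁/∂y = -4*y^2 - 4*y*z^2 + 6*z
∇×A = (8*x*y*z, -6*y - 3*z, -4*y^2 - 4*y*z^2 + 6*z)
At (2, -1, -2): (32, 12, 0).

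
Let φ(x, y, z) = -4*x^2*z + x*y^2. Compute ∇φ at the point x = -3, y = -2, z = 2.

∂φ/∂x = -8*x*z + y^2
∂φ/∂y = 2*x*y
∂φ/∂z = -4*x^2
∇φ = (-8*x*z + y^2, 2*x*y, -4*x^2)
At (-3, -2, 2): (52, 12, -36).

(52, 12, -36)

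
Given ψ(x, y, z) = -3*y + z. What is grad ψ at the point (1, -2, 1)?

(0, -3, 1)

∂ψ/∂x = 0
∂ψ/∂y = -3
∂ψ/∂z = 1
∇ψ = (0, -3, 1)
At (1, -2, 1): (0, -3, 1).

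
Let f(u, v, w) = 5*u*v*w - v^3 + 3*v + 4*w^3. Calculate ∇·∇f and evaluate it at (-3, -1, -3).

∂²f/∂u² = 0
∂²f/∂v² = -6*v
∂²f/∂w² = 24*w
∇²f = -6*v + 24*w
At (-3, -1, -3): -66.

-66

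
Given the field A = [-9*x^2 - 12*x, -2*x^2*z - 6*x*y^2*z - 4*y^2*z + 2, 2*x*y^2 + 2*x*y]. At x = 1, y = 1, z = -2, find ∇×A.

(∇×A)₁ = ∂A₃/∂y − ∂A₂/∂z = 2*x^2 + 6*x*y^2 + 4*x*y + 2*x + 4*y^2
(∇×A)₂ = ∂A₁/∂z − ∂A₃/∂x = -2*y^2 - 2*y
(∇×A)₃ = ∂A₂/∂x − ∂A₁/∂y = -4*x*z - 6*y^2*z
∇×A = (2*x^2 + 6*x*y^2 + 4*x*y + 2*x + 4*y^2, -2*y^2 - 2*y, -4*x*z - 6*y^2*z)
At (1, 1, -2): (18, -4, 20).

(18, -4, 20)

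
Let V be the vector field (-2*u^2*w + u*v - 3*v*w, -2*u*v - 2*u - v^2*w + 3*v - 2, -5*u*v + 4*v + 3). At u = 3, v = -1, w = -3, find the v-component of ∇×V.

(∇×V)_2 = ∂V₁/∂w − ∂V₃/∂u
= -2*u^2 - 3*v − (-5*v)
= -2*u^2 + 2*v
At (3, -1, -3): -20.

-20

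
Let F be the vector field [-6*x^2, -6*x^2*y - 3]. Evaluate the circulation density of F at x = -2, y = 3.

72

∂F₂/∂x = -12*x*y
∂F₁/∂y = 0
Scalar curl = -12*x*y
At (-2, 3): 72.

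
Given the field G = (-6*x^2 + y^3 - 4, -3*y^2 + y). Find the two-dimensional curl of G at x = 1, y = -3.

-27

∂G₂/∂x = 0
∂G₁/∂y = 3*y^2
Scalar curl = -3*y^2
At (1, -3): -27.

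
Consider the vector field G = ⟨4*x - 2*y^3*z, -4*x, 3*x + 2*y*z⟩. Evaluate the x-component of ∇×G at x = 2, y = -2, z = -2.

-4

(∇×G)_1 = ∂G₃/∂y − ∂G₂/∂z
= 2*z − (0)
= 2*z
At (2, -2, -2): -4.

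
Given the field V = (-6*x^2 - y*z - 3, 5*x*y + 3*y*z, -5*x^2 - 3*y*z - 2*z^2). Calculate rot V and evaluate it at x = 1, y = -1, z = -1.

(6, 11, -6)

(∇×V)₁ = ∂V₃/∂y − ∂V₂/∂z = -3*y - 3*z
(∇×V)₂ = ∂V₁/∂z − ∂V₃/∂x = 10*x - y
(∇×V)₃ = ∂V₂/∂x − ∂V₁/∂y = 5*y + z
∇×V = (-3*y - 3*z, 10*x - y, 5*y + z)
At (1, -1, -1): (6, 11, -6).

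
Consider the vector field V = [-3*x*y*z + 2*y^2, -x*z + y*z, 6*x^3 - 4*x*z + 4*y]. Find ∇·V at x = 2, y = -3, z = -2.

∂V₁/∂x = -3*y*z
∂V₂/∂y = z
∂V₃/∂z = -4*x
∇·V = -4*x - 3*y*z + z
At (2, -3, -2): -28.

-28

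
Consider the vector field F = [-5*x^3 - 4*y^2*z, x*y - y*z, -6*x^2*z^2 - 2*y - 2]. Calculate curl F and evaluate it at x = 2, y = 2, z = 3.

(∇×F)₁ = ∂F₃/∂y − ∂F₂/∂z = y - 2
(∇×F)₂ = ∂F₁/∂z − ∂F₃/∂x = 12*x*z^2 - 4*y^2
(∇×F)₃ = ∂F₂/∂x − ∂F₁/∂y = 8*y*z + y
∇×F = (y - 2, 12*x*z^2 - 4*y^2, 8*y*z + y)
At (2, 2, 3): (0, 200, 50).

(0, 200, 50)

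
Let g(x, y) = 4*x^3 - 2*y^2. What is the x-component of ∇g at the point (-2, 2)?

48

(∇g)_1 = ∂g/∂x = 12*x^2
At (-2, 2): 48.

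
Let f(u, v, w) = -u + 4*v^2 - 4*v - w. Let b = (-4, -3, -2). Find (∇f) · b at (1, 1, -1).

∂f/∂u = -1
∂f/∂v = 8*v - 4
∂f/∂w = -1
∇f at (1, 1, -1) = (-1, 4, -1)
∇f · b = (-1)(-4) + (4)(-3) + (-1)(-2) = -6

-6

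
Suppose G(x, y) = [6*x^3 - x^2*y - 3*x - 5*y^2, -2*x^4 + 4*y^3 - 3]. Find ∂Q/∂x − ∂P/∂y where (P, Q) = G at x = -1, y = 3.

39

∂G₂/∂x = -8*x^3
∂G₁/∂y = -x^2 - 10*y
Scalar curl = -8*x^3 + x^2 + 10*y
At (-1, 3): 39.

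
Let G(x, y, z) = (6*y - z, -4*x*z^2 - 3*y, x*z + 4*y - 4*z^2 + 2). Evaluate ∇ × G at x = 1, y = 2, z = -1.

(-4, 0, -10)

(∇×G)₁ = ∂G₃/∂y − ∂G₂/∂z = 8*x*z + 4
(∇×G)₂ = ∂G₁/∂z − ∂G₃/∂x = -z - 1
(∇×G)₃ = ∂G₂/∂x − ∂G₁/∂y = -4*z^2 - 6
∇×G = (8*x*z + 4, -z - 1, -4*z^2 - 6)
At (1, 2, -1): (-4, 0, -10).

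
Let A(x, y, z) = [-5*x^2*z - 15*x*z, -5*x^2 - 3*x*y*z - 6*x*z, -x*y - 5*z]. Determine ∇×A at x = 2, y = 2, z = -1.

(22, -48, -8)

(∇×A)₁ = ∂A₃/∂y − ∂A₂/∂z = 3*x*y + 5*x
(∇×A)₂ = ∂A₁/∂z − ∂A₃/∂x = -5*x^2 - 15*x + y
(∇×A)₃ = ∂A₂/∂x − ∂A₁/∂y = -10*x - 3*y*z - 6*z
∇×A = (3*x*y + 5*x, -5*x^2 - 15*x + y, -10*x - 3*y*z - 6*z)
At (2, 2, -1): (22, -48, -8).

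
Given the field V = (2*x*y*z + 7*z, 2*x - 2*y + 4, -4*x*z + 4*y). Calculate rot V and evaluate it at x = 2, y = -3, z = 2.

(4, 3, -6)

(∇×V)₁ = ∂V₃/∂y − ∂V₂/∂z = 4
(∇×V)₂ = ∂V₁/∂z − ∂V₃/∂x = 2*x*y + 4*z + 7
(∇×V)₃ = ∂V₂/∂x − ∂V₁/∂y = -2*x*z + 2
∇×V = (4, 2*x*y + 4*z + 7, -2*x*z + 2)
At (2, -3, 2): (4, 3, -6).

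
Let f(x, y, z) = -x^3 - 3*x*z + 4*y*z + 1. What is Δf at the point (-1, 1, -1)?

∂²f/∂x² = -6*x
∂²f/∂y² = 0
∂²f/∂z² = 0
∇²f = -6*x
At (-1, 1, -1): 6.

6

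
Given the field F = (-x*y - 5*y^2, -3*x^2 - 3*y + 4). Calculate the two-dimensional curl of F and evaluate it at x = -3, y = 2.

35

∂F₂/∂x = -6*x
∂F₁/∂y = -x - 10*y
Scalar curl = -5*x + 10*y
At (-3, 2): 35.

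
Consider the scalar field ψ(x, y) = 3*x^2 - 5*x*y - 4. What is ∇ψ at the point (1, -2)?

(16, -5)

∂ψ/∂x = 6*x - 5*y
∂ψ/∂y = -5*x
∇ψ = (6*x - 5*y, -5*x)
At (1, -2): (16, -5).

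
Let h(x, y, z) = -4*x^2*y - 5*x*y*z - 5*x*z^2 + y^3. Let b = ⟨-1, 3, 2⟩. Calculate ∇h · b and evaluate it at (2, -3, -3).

345

∂h/∂x = -8*x*y - 5*y*z - 5*z^2
∂h/∂y = -4*x^2 - 5*x*z + 3*y^2
∂h/∂z = -5*x*y - 10*x*z
∇h at (2, -3, -3) = (-42, 41, 90)
∇h · b = (-42)(-1) + (41)(3) + (90)(2) = 345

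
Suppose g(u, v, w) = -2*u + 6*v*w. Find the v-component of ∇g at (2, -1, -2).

-12

(∇g)_2 = ∂g/∂v = 6*w
At (2, -1, -2): -12.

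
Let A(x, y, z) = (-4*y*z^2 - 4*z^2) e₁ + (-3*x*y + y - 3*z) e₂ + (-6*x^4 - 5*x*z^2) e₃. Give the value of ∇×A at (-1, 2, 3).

(∇×A)₁ = ∂A₃/∂y − ∂A₂/∂z = 3
(∇×A)₂ = ∂A₁/∂z − ∂A₃/∂x = 24*x^3 - 8*y*z + 5*z^2 - 8*z
(∇×A)₃ = ∂A₂/∂x − ∂A₁/∂y = -3*y + 4*z^2
∇×A = (3, 24*x^3 - 8*y*z + 5*z^2 - 8*z, -3*y + 4*z^2)
At (-1, 2, 3): (3, -51, 30).

(3, -51, 30)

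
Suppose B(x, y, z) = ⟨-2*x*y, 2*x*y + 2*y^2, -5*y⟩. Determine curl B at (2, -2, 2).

(∇×B)₁ = ∂B₃/∂y − ∂B₂/∂z = -5
(∇×B)₂ = ∂B₁/∂z − ∂B₃/∂x = 0
(∇×B)₃ = ∂B₂/∂x − ∂B₁/∂y = 2*x + 2*y
∇×B = (-5, 0, 2*x + 2*y)
At (2, -2, 2): (-5, 0, 0).

(-5, 0, 0)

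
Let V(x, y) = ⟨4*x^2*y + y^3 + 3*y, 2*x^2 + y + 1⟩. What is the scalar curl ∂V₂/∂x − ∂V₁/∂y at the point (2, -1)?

-14

∂V₂/∂x = 4*x
∂V₁/∂y = 4*x^2 + 3*y^2 + 3
Scalar curl = -4*x^2 + 4*x - 3*y^2 - 3
At (2, -1): -14.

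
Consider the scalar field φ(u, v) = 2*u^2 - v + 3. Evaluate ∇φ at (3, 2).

(12, -1)

∂φ/∂u = 4*u
∂φ/∂v = -1
∇φ = (4*u, -1)
At (3, 2): (12, -1).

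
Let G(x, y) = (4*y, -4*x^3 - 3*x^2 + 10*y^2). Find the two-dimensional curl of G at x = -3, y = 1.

-94

∂G₂/∂x = -12*x^2 - 6*x
∂G₁/∂y = 4
Scalar curl = -12*x^2 - 6*x - 4
At (-3, 1): -94.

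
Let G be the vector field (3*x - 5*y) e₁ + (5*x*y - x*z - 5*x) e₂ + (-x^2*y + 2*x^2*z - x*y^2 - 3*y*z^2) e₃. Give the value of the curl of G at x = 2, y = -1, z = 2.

(-10, -19, -7)

(∇×G)₁ = ∂G₃/∂y − ∂G₂/∂z = -x^2 - 2*x*y + x - 3*z^2
(∇×G)₂ = ∂G₁/∂z − ∂G₃/∂x = 2*x*y - 4*x*z + y^2
(∇×G)₃ = ∂G₂/∂x − ∂G₁/∂y = 5*y - z
∇×G = (-x^2 - 2*x*y + x - 3*z^2, 2*x*y - 4*x*z + y^2, 5*y - z)
At (2, -1, 2): (-10, -19, -7).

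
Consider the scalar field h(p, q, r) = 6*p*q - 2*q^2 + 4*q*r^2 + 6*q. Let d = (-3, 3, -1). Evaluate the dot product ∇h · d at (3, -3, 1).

198

∂h/∂p = 6*q
∂h/∂q = 6*p - 4*q + 4*r^2 + 6
∂h/∂r = 8*q*r
∇h at (3, -3, 1) = (-18, 40, -24)
∇h · d = (-18)(-3) + (40)(3) + (-24)(-1) = 198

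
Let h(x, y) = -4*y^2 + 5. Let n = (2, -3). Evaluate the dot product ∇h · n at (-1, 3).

72

∂h/∂x = 0
∂h/∂y = -8*y
∇h at (-1, 3) = (0, -24)
∇h · n = (0)(2) + (-24)(-3) = 72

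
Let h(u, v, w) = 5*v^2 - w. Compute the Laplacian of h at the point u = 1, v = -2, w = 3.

∂²h/∂u² = 0
∂²h/∂v² = 10
∂²h/∂w² = 0
∇²h = 10
At (1, -2, 3): 10.

10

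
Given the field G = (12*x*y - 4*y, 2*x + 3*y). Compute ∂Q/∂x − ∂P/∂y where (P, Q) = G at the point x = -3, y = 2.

42

∂G₂/∂x = 2
∂G₁/∂y = 12*x - 4
Scalar curl = -12*x + 6
At (-3, 2): 42.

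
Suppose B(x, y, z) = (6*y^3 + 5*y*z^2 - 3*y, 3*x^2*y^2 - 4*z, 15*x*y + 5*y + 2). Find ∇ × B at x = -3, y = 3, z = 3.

(-36, 45, -366)

(∇×B)₁ = ∂B₃/∂y − ∂B₂/∂z = 15*x + 9
(∇×B)₂ = ∂B₁/∂z − ∂B₃/∂x = 10*y*z - 15*y
(∇×B)₃ = ∂B₂/∂x − ∂B₁/∂y = 6*x*y^2 - 18*y^2 - 5*z^2 + 3
∇×B = (15*x + 9, 10*y*z - 15*y, 6*x*y^2 - 18*y^2 - 5*z^2 + 3)
At (-3, 3, 3): (-36, 45, -366).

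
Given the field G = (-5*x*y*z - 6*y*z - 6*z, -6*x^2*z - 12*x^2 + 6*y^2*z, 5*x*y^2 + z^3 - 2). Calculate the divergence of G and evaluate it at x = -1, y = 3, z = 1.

∂G₁/∂x = -5*y*z
∂G₂/∂y = 12*y*z
∂G₃/∂z = 3*z^2
∇·G = 7*y*z + 3*z^2
At (-1, 3, 1): 24.

24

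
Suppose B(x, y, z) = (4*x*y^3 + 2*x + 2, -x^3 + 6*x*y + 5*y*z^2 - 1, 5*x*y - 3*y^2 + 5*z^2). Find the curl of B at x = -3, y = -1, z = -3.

(-39, 5, 3)

(∇×B)₁ = ∂B₃/∂y − ∂B₂/∂z = 5*x - 10*y*z - 6*y
(∇×B)₂ = ∂B₁/∂z − ∂B₃/∂x = -5*y
(∇×B)₃ = ∂B₂/∂x − ∂B₁/∂y = -3*x^2 - 12*x*y^2 + 6*y
∇×B = (5*x - 10*y*z - 6*y, -5*y, -3*x^2 - 12*x*y^2 + 6*y)
At (-3, -1, -3): (-39, 5, 3).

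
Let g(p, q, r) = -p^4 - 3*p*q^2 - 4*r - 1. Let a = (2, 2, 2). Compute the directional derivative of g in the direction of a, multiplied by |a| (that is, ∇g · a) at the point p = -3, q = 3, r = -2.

262

∂g/∂p = -4*p^3 - 3*q^2
∂g/∂q = -6*p*q
∂g/∂r = -4
∇g at (-3, 3, -2) = (81, 54, -4)
∇g · a = (81)(2) + (54)(2) + (-4)(2) = 262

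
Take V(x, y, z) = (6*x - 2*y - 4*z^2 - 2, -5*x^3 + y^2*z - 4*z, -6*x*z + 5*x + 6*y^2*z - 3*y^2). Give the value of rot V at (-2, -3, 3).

(-95, -11, -58)

(∇×V)₁ = ∂V₃/∂y − ∂V₂/∂z = -y^2 + 12*y*z - 6*y + 4
(∇×V)₂ = ∂V₁/∂z − ∂V₃/∂x = -2*z - 5
(∇×V)₃ = ∂V₂/∂x − ∂V₁/∂y = -15*x^2 + 2
∇×V = (-y^2 + 12*y*z - 6*y + 4, -2*z - 5, -15*x^2 + 2)
At (-2, -3, 3): (-95, -11, -58).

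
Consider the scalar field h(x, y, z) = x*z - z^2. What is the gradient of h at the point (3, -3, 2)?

∂h/∂x = z
∂h/∂y = 0
∂h/∂z = x - 2*z
∇h = (z, 0, x - 2*z)
At (3, -3, 2): (2, 0, -1).

(2, 0, -1)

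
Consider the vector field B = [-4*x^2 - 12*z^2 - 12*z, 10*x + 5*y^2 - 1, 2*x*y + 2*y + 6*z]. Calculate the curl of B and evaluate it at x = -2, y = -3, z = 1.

(∇×B)₁ = ∂B₃/∂y − ∂B₂/∂z = 2*x + 2
(∇×B)₂ = ∂B₁/∂z − ∂B₃/∂x = -2*y - 24*z - 12
(∇×B)₃ = ∂B₂/∂x − ∂B₁/∂y = 10
∇×B = (2*x + 2, -2*y - 24*z - 12, 10)
At (-2, -3, 1): (-2, -30, 10).

(-2, -30, 10)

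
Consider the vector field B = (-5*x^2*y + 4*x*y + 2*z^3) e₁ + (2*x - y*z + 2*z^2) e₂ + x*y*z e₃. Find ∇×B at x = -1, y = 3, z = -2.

(∇×B)₁ = ∂B₃/∂y − ∂B₂/∂z = x*z + y - 4*z
(∇×B)₂ = ∂B₁/∂z − ∂B₃/∂x = -y*z + 6*z^2
(∇×B)₃ = ∂B₂/∂x − ∂B₁/∂y = 5*x^2 - 4*x + 2
∇×B = (x*z + y - 4*z, -y*z + 6*z^2, 5*x^2 - 4*x + 2)
At (-1, 3, -2): (13, 30, 11).

(13, 30, 11)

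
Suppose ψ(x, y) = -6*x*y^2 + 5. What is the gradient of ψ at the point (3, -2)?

∂ψ/∂x = -6*y^2
∂ψ/∂y = -12*x*y
∇ψ = (-6*y^2, -12*x*y)
At (3, -2): (-24, 72).

(-24, 72)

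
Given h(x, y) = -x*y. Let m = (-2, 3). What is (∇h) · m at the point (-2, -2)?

∂h/∂x = -y
∂h/∂y = -x
∇h at (-2, -2) = (2, 2)
∇h · m = (2)(-2) + (2)(3) = 2

2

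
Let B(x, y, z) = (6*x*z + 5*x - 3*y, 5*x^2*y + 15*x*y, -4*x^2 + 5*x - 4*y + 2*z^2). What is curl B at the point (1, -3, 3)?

(∇×B)₁ = ∂B₃/∂y − ∂B₂/∂z = -4
(∇×B)₂ = ∂B₁/∂z − ∂B₃/∂x = 14*x - 5
(∇×B)₃ = ∂B₂/∂x − ∂B₁/∂y = 10*x*y + 15*y + 3
∇×B = (-4, 14*x - 5, 10*x*y + 15*y + 3)
At (1, -3, 3): (-4, 9, -72).

(-4, 9, -72)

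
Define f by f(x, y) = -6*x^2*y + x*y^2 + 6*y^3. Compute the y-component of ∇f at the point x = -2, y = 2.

(∇f)_2 = ∂f/∂y = -6*x^2 + 2*x*y + 18*y^2
At (-2, 2): 40.

40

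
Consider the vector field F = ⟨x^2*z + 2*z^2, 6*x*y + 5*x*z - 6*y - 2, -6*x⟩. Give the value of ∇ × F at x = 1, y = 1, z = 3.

(-5, 19, 21)

(∇×F)₁ = ∂F₃/∂y − ∂F₂/∂z = -5*x
(∇×F)₂ = ∂F₁/∂z − ∂F₃/∂x = x^2 + 4*z + 6
(∇×F)₃ = ∂F₂/∂x − ∂F₁/∂y = 6*y + 5*z
∇×F = (-5*x, x^2 + 4*z + 6, 6*y + 5*z)
At (1, 1, 3): (-5, 19, 21).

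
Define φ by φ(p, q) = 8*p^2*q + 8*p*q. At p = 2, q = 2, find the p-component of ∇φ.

(∇φ)_1 = ∂φ/∂p = 16*p*q + 8*q
At (2, 2): 80.

80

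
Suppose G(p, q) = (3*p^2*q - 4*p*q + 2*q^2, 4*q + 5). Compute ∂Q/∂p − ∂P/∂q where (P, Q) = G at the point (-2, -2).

∂G₂/∂p = 0
∂G₁/∂q = 3*p^2 - 4*p + 4*q
Scalar curl = -3*p^2 + 4*p - 4*q
At (-2, -2): -12.

-12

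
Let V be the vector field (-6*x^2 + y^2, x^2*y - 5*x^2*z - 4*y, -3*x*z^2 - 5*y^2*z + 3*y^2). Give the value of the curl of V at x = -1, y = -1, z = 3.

(∇×V)₁ = ∂V₃/∂y − ∂V₂/∂z = 5*x^2 - 10*y*z + 6*y
(∇×V)₂ = ∂V₁/∂z − ∂V₃/∂x = 3*z^2
(∇×V)₃ = ∂V₂/∂x − ∂V₁/∂y = 2*x*y - 10*x*z - 2*y
∇×V = (5*x^2 - 10*y*z + 6*y, 3*z^2, 2*x*y - 10*x*z - 2*y)
At (-1, -1, 3): (29, 27, 34).

(29, 27, 34)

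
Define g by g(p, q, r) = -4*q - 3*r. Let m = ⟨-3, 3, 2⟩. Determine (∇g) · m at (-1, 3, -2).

-18

∂g/∂p = 0
∂g/∂q = -4
∂g/∂r = -3
∇g at (-1, 3, -2) = (0, -4, -3)
∇g · m = (0)(-3) + (-4)(3) + (-3)(2) = -18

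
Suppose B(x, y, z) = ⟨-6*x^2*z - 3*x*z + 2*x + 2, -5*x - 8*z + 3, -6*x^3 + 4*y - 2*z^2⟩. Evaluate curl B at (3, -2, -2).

(∇×B)₁ = ∂B₃/∂y − ∂B₂/∂z = 12
(∇×B)₂ = ∂B₁/∂z − ∂B₃/∂x = 12*x^2 - 3*x
(∇×B)₃ = ∂B₂/∂x − ∂B₁/∂y = -5
∇×B = (12, 12*x^2 - 3*x, -5)
At (3, -2, -2): (12, 99, -5).

(12, 99, -5)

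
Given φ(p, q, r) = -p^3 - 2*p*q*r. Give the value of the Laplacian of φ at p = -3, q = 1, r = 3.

18

∂²φ/∂p² = -6*p
∂²φ/∂q² = 0
∂²φ/∂r² = 0
∇²φ = -6*p
At (-3, 1, 3): 18.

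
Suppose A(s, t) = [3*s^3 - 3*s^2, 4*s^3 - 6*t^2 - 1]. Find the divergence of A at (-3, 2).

75

∂A₁/∂s = 9*s^2 - 6*s
∂A₂/∂t = -12*t
∇·A = 9*s^2 - 6*s - 12*t
At (-3, 2): 75.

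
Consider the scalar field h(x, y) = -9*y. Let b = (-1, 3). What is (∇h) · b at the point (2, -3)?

∂h/∂x = 0
∂h/∂y = -9
∇h at (2, -3) = (0, -9)
∇h · b = (0)(-1) + (-9)(3) = -27

-27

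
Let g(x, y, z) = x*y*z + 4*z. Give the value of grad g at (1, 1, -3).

∂g/∂x = y*z
∂g/∂y = x*z
∂g/∂z = x*y + 4
∇g = (y*z, x*z, x*y + 4)
At (1, 1, -3): (-3, -3, 5).

(-3, -3, 5)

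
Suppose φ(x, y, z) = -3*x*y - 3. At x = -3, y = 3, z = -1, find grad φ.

∂φ/∂x = -3*y
∂φ/∂y = -3*x
∂φ/∂z = 0
∇φ = (-3*y, -3*x, 0)
At (-3, 3, -1): (-9, 9, 0).

(-9, 9, 0)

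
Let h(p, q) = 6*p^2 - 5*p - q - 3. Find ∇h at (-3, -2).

(-41, -1)

∂h/∂p = 12*p - 5
∂h/∂q = -1
∇h = (12*p - 5, -1)
At (-3, -2): (-41, -1).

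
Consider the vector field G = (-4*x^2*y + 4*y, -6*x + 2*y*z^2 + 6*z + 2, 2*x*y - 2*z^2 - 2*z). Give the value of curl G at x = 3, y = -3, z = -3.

(-36, 6, 26)

(∇×G)₁ = ∂G₃/∂y − ∂G₂/∂z = 2*x - 4*y*z - 6
(∇×G)₂ = ∂G₁/∂z − ∂G₃/∂x = -2*y
(∇×G)₃ = ∂G₂/∂x − ∂G₁/∂y = 4*x^2 - 10
∇×G = (2*x - 4*y*z - 6, -2*y, 4*x^2 - 10)
At (3, -3, -3): (-36, 6, 26).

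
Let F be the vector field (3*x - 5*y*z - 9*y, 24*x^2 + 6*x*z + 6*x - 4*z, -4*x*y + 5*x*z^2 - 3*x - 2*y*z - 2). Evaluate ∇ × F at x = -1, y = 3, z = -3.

(20, -45, -66)

(∇×F)₁ = ∂F₃/∂y − ∂F₂/∂z = -10*x - 2*z + 4
(∇×F)₂ = ∂F₁/∂z − ∂F₃/∂x = -y - 5*z^2 + 3
(∇×F)₃ = ∂F₂/∂x − ∂F₁/∂y = 48*x + 11*z + 15
∇×F = (-10*x - 2*z + 4, -y - 5*z^2 + 3, 48*x + 11*z + 15)
At (-1, 3, -3): (20, -45, -66).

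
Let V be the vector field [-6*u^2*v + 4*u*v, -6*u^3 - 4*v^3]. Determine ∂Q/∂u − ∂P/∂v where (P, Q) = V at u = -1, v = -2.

-8

∂V₂/∂u = -18*u^2
∂V₁/∂v = -6*u^2 + 4*u
Scalar curl = -12*u^2 - 4*u
At (-1, -2): -8.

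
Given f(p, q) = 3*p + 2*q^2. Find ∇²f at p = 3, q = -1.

4

∂²f/∂p² = 0
∂²f/∂q² = 4
∇²f = 4
At (3, -1): 4.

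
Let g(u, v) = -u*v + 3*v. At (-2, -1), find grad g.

(1, 5)

∂g/∂u = -v
∂g/∂v = -u + 3
∇g = (-v, -u + 3)
At (-2, -1): (1, 5).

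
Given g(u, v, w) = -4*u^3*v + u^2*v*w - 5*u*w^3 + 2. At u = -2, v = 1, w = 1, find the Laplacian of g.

∂²g/∂u² = 2*v*(-12*u + w)
∂²g/∂v² = 0
∂²g/∂w² = -30*u*w
∇²g = -24*u*v - 30*u*w + 2*v*w
At (-2, 1, 1): 110.

110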